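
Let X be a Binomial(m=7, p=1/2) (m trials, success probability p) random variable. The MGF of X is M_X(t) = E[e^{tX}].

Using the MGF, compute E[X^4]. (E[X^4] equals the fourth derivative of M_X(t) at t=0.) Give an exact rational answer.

E[X^4] = M^(4)(0) = 287

M_X(t) = (e^(t)/2 + 1/2)^7
M^(4)(t) = 2401*e^(7*t)/128 + 567*e^(6*t)/8 + 13125*e^(5*t)/128 + 70*e^(4*t) + 2835*e^(3*t)/128 + 21*e^(2*t)/8 + 7*e^(t)/128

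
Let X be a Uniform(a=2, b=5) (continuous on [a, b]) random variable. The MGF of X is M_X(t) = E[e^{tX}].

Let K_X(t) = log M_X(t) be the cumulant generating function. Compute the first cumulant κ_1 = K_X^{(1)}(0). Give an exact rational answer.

M_X(t) = (e^(5*t) - e^(2*t))/(3*t)
K_X(t) = log M_X(t) = -log(t) + log(e^(5*t) - e^(2*t)) - log(3)
D[K](t) = (5*t*e^(3*t) - 2*t - e^(3*t) + 1)/(t*e^(3*t) - t)

κ_1 = D[K](0) = 7/2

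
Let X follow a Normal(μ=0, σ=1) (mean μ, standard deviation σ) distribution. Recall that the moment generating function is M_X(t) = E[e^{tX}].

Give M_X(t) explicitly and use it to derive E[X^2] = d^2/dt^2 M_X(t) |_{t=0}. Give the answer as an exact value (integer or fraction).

M_X(t) = e^(t^2/2)
M^(2)(t) = t^2*e^(t^2/2) + e^(t^2/2)

E[X^2] = M^(2)(0) = 1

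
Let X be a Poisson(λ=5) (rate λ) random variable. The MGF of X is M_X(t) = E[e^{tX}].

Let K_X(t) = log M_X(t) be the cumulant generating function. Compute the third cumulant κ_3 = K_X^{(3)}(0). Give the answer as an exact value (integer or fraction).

M_X(t) = e^(5*e^(t) - 5)
K_X(t) = log M_X(t) = 5*e^(t) - 5
D^3[K](t) = 5*e^(t)

κ_3 = D^3[K](0) = 5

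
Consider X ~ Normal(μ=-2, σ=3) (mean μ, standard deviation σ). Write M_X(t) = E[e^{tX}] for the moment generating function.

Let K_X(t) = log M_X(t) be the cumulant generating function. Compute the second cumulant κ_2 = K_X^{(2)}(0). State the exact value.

M_X(t) = e^(9*t^2/2 - 2*t)
K_X(t) = log M_X(t) = 9*t^2/2 - 2*t
K^(2)(t) = 9

κ_2 = K^(2)(0) = 9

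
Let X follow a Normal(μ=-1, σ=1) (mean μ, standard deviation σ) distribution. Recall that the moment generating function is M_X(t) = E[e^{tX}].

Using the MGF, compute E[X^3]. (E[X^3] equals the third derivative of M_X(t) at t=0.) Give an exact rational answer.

E[X^3] = D^3[M](0) = -4

M_X(t) = e^(t^2/2 - t)
D^3[M](t) = (t^3*e^(t^2/2) - 3*t^2*e^(t^2/2) + 6*t*e^(t^2/2) - 4*e^(t^2/2))*e^(-t)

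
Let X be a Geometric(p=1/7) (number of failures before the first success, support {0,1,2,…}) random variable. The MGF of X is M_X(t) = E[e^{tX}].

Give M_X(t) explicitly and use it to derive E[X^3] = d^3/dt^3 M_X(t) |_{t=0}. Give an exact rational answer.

E[X^3] = M′′′(0) = 1518

M_X(t) = 1/(7*(1 - 6*e^(t)/7))
M′(t) = 6*e^(t)/(36*e^(2*t) - 84*e^(t) + 49)
M′′(t) = (-36*e^(2*t) - 42*e^(t))/(216*e^(3*t) - 756*e^(2*t) + 882*e^(t) - 343)
M′′′(t) = (216*e^(3*t) + 1008*e^(2*t) + 294*e^(t))/(1296*e^(4*t) - 6048*e^(3*t) + 10584*e^(2*t) - 8232*e^(t) + 2401)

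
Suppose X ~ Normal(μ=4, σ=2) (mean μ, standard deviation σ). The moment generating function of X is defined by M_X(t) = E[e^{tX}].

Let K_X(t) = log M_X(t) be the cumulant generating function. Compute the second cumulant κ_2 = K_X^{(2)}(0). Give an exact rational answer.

κ_2 = K′′(0) = 4

M_X(t) = e^(2*t^2 + 4*t)
K_X(t) = log M_X(t) = 2*t^2 + 4*t
K′(t) = 4*t + 4
K′′(t) = 4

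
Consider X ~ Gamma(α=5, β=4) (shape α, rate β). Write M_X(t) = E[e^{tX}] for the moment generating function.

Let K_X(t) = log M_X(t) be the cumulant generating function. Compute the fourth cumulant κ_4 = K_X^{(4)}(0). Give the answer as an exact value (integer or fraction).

M_X(t) = 1024/(4 - t)^5
K_X(t) = log M_X(t) = -5*log(4 - t) + 10*log(2)
dK/dt = -5/(t - 4)
d^2K/dt^2 = 5/(t^2 - 8*t + 16)
d^3K/dt^3 = -10/(t^3 - 12*t^2 + 48*t - 64)
d^4K/dt^4 = 30/(t^4 - 16*t^3 + 96*t^2 - 256*t + 256)

κ_4 = d^4K/dt^4 |_{t=0} = 15/128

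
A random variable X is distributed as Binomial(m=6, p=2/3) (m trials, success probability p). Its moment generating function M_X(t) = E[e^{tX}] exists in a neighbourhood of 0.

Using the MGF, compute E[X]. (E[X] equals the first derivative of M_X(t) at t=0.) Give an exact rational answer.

E[X] = D[M](0) = 4

M_X(t) = (2*e^(t)/3 + 1/3)^6
D[M](t) = 128*e^(6*t)/243 + 320*e^(5*t)/243 + 320*e^(4*t)/243 + 160*e^(3*t)/243 + 40*e^(2*t)/243 + 4*e^(t)/243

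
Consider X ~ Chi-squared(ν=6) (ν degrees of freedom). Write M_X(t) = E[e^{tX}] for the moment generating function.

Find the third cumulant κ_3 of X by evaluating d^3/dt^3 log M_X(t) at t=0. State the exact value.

M_X(t) = (1 - 2*t)^(-3)
K_X(t) = log M_X(t) = -3*log(1 - 2*t)
K^(3)(t) = -48/(8*t^3 - 12*t^2 + 6*t - 1)

κ_3 = K^(3)(0) = 48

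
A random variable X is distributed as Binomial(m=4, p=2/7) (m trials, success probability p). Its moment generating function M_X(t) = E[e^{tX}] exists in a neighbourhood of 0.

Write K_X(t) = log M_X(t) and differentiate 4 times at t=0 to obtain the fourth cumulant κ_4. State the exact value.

κ_4 = K^(4)(0) = -440/2401

M_X(t) = (2*e^(t)/7 + 5/7)^4
K_X(t) = log M_X(t) = 4*log(2*e^(t)/7 + 5/7)
K^(4)(t) = (160*e^(3*t) - 1600*e^(2*t) + 1000*e^(t))/(16*e^(4*t) + 160*e^(3*t) + 600*e^(2*t) + 1000*e^(t) + 625)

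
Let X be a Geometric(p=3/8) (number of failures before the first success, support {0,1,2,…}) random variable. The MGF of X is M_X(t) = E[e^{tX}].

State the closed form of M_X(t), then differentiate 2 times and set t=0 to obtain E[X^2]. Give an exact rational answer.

M_X(t) = 3/(8*(1 - 5*e^(t)/8))
M′(t) = 15*e^(t)/(25*e^(2*t) - 80*e^(t) + 64)
M′′(t) = (-75*e^(2*t) - 120*e^(t))/(125*e^(3*t) - 600*e^(2*t) + 960*e^(t) - 512)

E[X^2] = M′′(0) = 65/9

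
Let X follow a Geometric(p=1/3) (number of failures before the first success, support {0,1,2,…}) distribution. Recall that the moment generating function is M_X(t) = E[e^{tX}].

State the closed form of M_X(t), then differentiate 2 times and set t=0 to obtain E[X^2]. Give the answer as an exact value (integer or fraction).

E[X^2] = M^(2)(0) = 10

M_X(t) = 1/(3*(1 - 2*e^(t)/3))
M^(2)(t) = (-4*e^(2*t) - 6*e^(t))/(8*e^(3*t) - 36*e^(2*t) + 54*e^(t) - 27)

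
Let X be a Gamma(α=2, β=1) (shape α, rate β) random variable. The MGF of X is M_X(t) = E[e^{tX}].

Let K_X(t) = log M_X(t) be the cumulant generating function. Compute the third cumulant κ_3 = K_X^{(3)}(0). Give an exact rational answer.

κ_3 = K^(3)(0) = 4

M_X(t) = (1 - t)^(-2)
K_X(t) = log M_X(t) = -2*log(1 - t)
K^(3)(t) = -4/(t^3 - 3*t^2 + 3*t - 1)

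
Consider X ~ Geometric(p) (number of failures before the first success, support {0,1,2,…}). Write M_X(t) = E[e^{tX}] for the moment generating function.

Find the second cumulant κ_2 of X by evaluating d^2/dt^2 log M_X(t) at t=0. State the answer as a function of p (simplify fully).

M_X(t) = p/(-(1 - p)*e^(t) + 1)
K_X(t) = log M_X(t) = log(p) - log(-(1 - p)*e^(t) + 1)
K′(t) = (-p*e^(t) + e^(t))/(p*e^(t) - e^(t) + 1)
K′′(t) = (-p*e^(t) + e^(t))/(p^2*e^(2*t) - 2*p*e^(2*t) + 2*p*e^(t) + e^(2*t) - 2*e^(t) + 1)

κ_2 = K′′(0) = (1 - p)/p^2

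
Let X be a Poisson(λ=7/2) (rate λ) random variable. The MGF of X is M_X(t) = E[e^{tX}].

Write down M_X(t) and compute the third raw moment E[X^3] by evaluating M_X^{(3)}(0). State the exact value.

M_X(t) = e^(7*e^(t)/2 - 7/2)
dM/dt = 7*e^(-7/2)*e^(t)*e^(7*e^(t)/2)/2
d^2M/dt^2 = (49*e^(2*t)*e^(7*e^(t)/2) + 14*e^(t)*e^(7*e^(t)/2))*e^(-7/2)/4
d^3M/dt^3 = (343*e^(3*t)*e^(7*e^(t)/2) + 294*e^(2*t)*e^(7*e^(t)/2) + 28*e^(t)*e^(7*e^(t)/2))*e^(-7/2)/8

E[X^3] = d^3M/dt^3 |_{t=0} = 665/8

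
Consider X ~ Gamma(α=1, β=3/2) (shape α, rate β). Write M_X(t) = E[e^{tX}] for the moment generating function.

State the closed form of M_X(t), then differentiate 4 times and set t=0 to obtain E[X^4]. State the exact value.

E[X^4] = d^4M/dt^4 |_{t=0} = 128/27

M_X(t) = 3/(2*(3/2 - t))
dM/dt = 6/(4*t^2 - 12*t + 9)
d^2M/dt^2 = -24/(8*t^3 - 36*t^2 + 54*t - 27)
d^3M/dt^3 = 144/(16*t^4 - 96*t^3 + 216*t^2 - 216*t + 81)
d^4M/dt^4 = -1152/(32*t^5 - 240*t^4 + 720*t^3 - 1080*t^2 + 810*t - 243)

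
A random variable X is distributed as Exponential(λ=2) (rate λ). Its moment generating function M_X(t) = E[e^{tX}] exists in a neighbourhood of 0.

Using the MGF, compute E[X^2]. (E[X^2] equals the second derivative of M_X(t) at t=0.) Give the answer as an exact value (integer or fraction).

M_X(t) = 2/(2 - t)
dM/dt = 2/(t^2 - 4*t + 4)
d^2M/dt^2 = -4/(t^3 - 6*t^2 + 12*t - 8)

E[X^2] = d^2M/dt^2 |_{t=0} = 1/2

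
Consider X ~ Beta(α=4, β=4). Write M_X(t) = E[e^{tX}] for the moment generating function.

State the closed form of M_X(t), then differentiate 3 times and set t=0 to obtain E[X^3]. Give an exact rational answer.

E[X^3] = d^3M/dt^3 |_{t=0} = 1/6

M_X(t) = ₁F₁(4; 8; t)
dM/dt = ₁F₁(5; 9; t)/2
d^2M/dt^2 = 5*₁F₁(6; 10; t)/18
d^3M/dt^3 = ₁F₁(7; 11; t)/6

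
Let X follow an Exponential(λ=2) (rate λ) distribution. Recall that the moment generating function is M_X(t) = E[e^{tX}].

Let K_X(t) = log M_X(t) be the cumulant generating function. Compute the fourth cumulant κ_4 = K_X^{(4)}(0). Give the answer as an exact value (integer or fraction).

κ_4 = d^4K/dt^4 |_{t=0} = 3/8

M_X(t) = 2/(2 - t)
K_X(t) = log M_X(t) = -log(2 - t) + log(2)
dK/dt = -1/(t - 2)
d^2K/dt^2 = 1/(t^2 - 4*t + 4)
d^3K/dt^3 = -2/(t^3 - 6*t^2 + 12*t - 8)
d^4K/dt^4 = 6/(t^4 - 8*t^3 + 24*t^2 - 32*t + 16)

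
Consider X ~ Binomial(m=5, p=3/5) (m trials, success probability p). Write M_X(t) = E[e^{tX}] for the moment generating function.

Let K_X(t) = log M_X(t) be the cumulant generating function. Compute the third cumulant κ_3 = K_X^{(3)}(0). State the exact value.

M_X(t) = (3*e^(t)/5 + 2/5)^5
K_X(t) = log M_X(t) = 5*log(3*e^(t)/5 + 2/5)
D^3[K](t) = (-90*e^(2*t) + 60*e^(t))/(27*e^(3*t) + 54*e^(2*t) + 36*e^(t) + 8)

κ_3 = D^3[K](0) = -6/25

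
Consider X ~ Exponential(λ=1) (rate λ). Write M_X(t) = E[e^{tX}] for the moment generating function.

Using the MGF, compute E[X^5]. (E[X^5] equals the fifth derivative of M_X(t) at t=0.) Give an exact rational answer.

E[X^5] = D^5[M](0) = 120

M_X(t) = 1/(1 - t)
D^5[M](t) = 120/(t^6 - 6*t^5 + 15*t^4 - 20*t^3 + 15*t^2 - 6*t + 1)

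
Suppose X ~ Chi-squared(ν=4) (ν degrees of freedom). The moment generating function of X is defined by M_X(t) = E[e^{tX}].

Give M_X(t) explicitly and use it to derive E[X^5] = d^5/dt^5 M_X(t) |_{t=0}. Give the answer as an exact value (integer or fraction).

M_X(t) = (1 - 2*t)^(-2)
D^5[M](t) = -23040/(128*t^7 - 448*t^6 + 672*t^5 - 560*t^4 + 280*t^3 - 84*t^2 + 14*t - 1)

E[X^5] = D^5[M](0) = 23040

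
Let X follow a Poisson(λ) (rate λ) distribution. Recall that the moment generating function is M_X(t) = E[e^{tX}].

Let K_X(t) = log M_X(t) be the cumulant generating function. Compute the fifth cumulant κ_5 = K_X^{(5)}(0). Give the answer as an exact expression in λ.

M_X(t) = e^(λ*(e^(t) - 1))
K_X(t) = log M_X(t) = λ*(e^(t) - 1)
K′(t) = λ*e^(t)
K′′(t) = λ*e^(t)
K′′′(t) = λ*e^(t)
K′′′′(t) = λ*e^(t)
K′′′′′(t) = λ*e^(t)

κ_5 = K′′′′′(0) = λ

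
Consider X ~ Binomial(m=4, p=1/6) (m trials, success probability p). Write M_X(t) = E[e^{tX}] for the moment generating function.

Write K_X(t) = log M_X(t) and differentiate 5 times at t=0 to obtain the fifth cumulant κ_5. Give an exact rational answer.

κ_5 = K′′′′′(0) = -20/81

M_X(t) = (e^(t)/6 + 5/6)^4
K_X(t) = log M_X(t) = 4*log(e^(t)/6 + 5/6)
K′(t) = 4*e^(t)/(e^(t) + 5)
K′′(t) = 20*e^(t)/(e^(2*t) + 10*e^(t) + 25)
K′′′(t) = (-20*e^(2*t) + 100*e^(t))/(e^(3*t) + 15*e^(2*t) + 75*e^(t) + 125)
K′′′′(t) = (20*e^(3*t) - 400*e^(2*t) + 500*e^(t))/(e^(4*t) + 20*e^(3*t) + 150*e^(2*t) + 500*e^(t) + 625)
K′′′′′(t) = (-20*e^(4*t) + 1100*e^(3*t) - 5500*e^(2*t) + 2500*e^(t))/(e^(5*t) + 25*e^(4*t) + 250*e^(3*t) + 1250*e^(2*t) + 3125*e^(t) + 3125)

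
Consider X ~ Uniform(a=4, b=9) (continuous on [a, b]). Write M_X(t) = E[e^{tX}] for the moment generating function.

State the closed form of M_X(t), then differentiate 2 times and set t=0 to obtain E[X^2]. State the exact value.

E[X^2] = d^2M/dt^2 |_{t=0} = 133/3

M_X(t) = (e^(9*t) - e^(4*t))/(5*t)
dM/dt = (9*t*e^(9*t) - 4*t*e^(4*t) - e^(9*t) + e^(4*t))/(5*t^2)
d^2M/dt^2 = (81*t^2*e^(9*t) - 16*t^2*e^(4*t) - 18*t*e^(9*t) + 8*t*e^(4*t) + 2*e^(9*t) - 2*e^(4*t))/(5*t^3)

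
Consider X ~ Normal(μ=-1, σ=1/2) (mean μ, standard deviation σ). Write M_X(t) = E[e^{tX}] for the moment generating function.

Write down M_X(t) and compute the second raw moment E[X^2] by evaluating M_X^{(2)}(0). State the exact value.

E[X^2] = d^2M/dt^2 |_{t=0} = 5/4

M_X(t) = e^(t^2/8 - t)
dM/dt = t*e^(-t)*e^(t^2/8)/4 - e^(-t)*e^(t^2/8)
d^2M/dt^2 = (t^2*e^(t^2/8) - 8*t*e^(t^2/8) + 20*e^(t^2/8))*e^(-t)/16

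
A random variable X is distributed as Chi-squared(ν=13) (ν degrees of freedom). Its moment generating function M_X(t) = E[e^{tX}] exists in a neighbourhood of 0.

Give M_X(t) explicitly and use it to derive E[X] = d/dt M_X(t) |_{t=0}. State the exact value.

E[X] = D[M](0) = 13

M_X(t) = (1 - 2*t)^(-13/2)
D[M](t) = -13/(128*t^7*√(1 - 2*t) - 448*t^6*√(1 - 2*t) + 672*t^5*√(1 - 2*t) - 560*t^4*√(1 - 2*t) + 280*t^3*√(1 - 2*t) - 84*t^2*√(1 - 2*t) + 14*t*√(1 - 2*t) - √(1 - 2*t))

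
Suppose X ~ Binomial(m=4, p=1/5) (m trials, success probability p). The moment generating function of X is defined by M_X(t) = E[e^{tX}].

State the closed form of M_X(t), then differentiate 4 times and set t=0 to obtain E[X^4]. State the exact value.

E[X^4] = M^(4)(0) = 3344/625

M_X(t) = (e^(t)/5 + 4/5)^4
M^(4)(t) = 256*e^(4*t)/625 + 1296*e^(3*t)/625 + 1536*e^(2*t)/625 + 256*e^(t)/625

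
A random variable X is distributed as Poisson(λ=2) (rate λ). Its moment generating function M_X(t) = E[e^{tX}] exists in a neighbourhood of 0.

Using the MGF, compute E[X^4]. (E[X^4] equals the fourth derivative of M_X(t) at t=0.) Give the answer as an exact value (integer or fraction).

M_X(t) = e^(2*e^(t) - 2)
dM/dt = 2*e^(-2)*e^(t)*e^(2*e^(t))
d^2M/dt^2 = (4*e^(2*t)*e^(2*e^(t)) + 2*e^(t)*e^(2*e^(t)))*e^(-2)
d^3M/dt^3 = (8*e^(3*t)*e^(2*e^(t)) + 12*e^(2*t)*e^(2*e^(t)) + 2*e^(t)*e^(2*e^(t)))*e^(-2)
d^4M/dt^4 = (16*e^(4*t)*e^(2*e^(t)) + 48*e^(3*t)*e^(2*e^(t)) + 28*e^(2*t)*e^(2*e^(t)) + 2*e^(t)*e^(2*e^(t)))*e^(-2)

E[X^4] = d^4M/dt^4 |_{t=0} = 94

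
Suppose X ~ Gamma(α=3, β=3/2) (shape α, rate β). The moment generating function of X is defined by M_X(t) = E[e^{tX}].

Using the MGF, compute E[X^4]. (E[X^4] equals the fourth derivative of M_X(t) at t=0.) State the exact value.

M_X(t) = 27/(8*(3/2 - t)^3)
dM/dt = 162/(16*t^4 - 96*t^3 + 216*t^2 - 216*t + 81)
d^2M/dt^2 = -1296/(32*t^5 - 240*t^4 + 720*t^3 - 1080*t^2 + 810*t - 243)
d^3M/dt^3 = 12960/(64*t^6 - 576*t^5 + 2160*t^4 - 4320*t^3 + 4860*t^2 - 2916*t + 729)
d^4M/dt^4 = -155520/(128*t^7 - 1344*t^6 + 6048*t^5 - 15120*t^4 + 22680*t^3 - 20412*t^2 + 10206*t - 2187)

E[X^4] = d^4M/dt^4 |_{t=0} = 640/9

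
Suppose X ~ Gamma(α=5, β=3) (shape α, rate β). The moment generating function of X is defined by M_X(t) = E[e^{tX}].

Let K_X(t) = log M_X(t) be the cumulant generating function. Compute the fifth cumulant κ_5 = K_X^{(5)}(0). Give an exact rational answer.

M_X(t) = 243/(3 - t)^5
K_X(t) = log M_X(t) = -5*log(3 - t) + 5*log(3)
K^(5)(t) = -120/(t^5 - 15*t^4 + 90*t^3 - 270*t^2 + 405*t - 243)

κ_5 = K^(5)(0) = 40/81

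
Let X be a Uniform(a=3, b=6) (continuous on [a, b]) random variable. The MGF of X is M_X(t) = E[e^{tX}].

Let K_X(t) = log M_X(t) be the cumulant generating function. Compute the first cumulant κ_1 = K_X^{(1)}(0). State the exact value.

κ_1 = K^(1)(0) = 9/2

M_X(t) = (e^(6*t) - e^(3*t))/(3*t)
K_X(t) = log M_X(t) = -log(t) + log(e^(6*t) - e^(3*t)) - log(3)
K^(1)(t) = (6*t*e^(3*t) - 3*t - e^(3*t) + 1)/(t*e^(3*t) - t)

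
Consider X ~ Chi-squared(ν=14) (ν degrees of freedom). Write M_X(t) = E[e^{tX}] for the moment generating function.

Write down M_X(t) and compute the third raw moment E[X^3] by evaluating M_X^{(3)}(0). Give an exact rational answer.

E[X^3] = M′′′(0) = 4032

M_X(t) = (1 - 2*t)^(-7)
M′(t) = 14/(256*t^8 - 1024*t^7 + 1792*t^6 - 1792*t^5 + 1120*t^4 - 448*t^3 + 112*t^2 - 16*t + 1)
M′′(t) = -224/(512*t^9 - 2304*t^8 + 4608*t^7 - 5376*t^6 + 4032*t^5 - 2016*t^4 + 672*t^3 - 144*t^2 + 18*t - 1)
M′′′(t) = 4032/(1024*t^10 - 5120*t^9 + 11520*t^8 - 15360*t^7 + 13440*t^6 - 8064*t^5 + 3360*t^4 - 960*t^3 + 180*t^2 - 20*t + 1)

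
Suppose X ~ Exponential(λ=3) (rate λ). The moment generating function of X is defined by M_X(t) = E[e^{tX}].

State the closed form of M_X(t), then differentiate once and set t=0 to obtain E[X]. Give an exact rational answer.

E[X] = M′(0) = 1/3

M_X(t) = 3/(3 - t)
M′(t) = 3/(t^2 - 6*t + 9)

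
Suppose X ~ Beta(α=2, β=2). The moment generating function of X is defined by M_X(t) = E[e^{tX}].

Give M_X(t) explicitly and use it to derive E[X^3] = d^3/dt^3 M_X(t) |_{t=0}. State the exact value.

M_X(t) = ₁F₁(2; 4; t)
dM/dt = ₁F₁(3; 5; t)/2
d^2M/dt^2 = 3*₁F₁(4; 6; t)/10
d^3M/dt^3 = ₁F₁(5; 7; t)/5

E[X^3] = d^3M/dt^3 |_{t=0} = 1/5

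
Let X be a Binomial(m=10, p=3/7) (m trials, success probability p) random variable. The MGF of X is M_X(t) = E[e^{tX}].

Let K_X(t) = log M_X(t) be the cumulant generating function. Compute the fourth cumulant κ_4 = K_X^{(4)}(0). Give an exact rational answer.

M_X(t) = (3*e^(t)/7 + 4/7)^10
K_X(t) = log M_X(t) = 10*log(3*e^(t)/7 + 4/7)
K^(4)(t) = (1080*e^(3*t) - 5760*e^(2*t) + 1920*e^(t))/(81*e^(4*t) + 432*e^(3*t) + 864*e^(2*t) + 768*e^(t) + 256)

κ_4 = K^(4)(0) = -2760/2401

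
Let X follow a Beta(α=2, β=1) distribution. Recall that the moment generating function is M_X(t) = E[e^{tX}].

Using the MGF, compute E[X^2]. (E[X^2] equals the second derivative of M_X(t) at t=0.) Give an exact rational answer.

M_X(t) = ₁F₁(2; 3; t)
dM/dt = 2*₁F₁(3; 4; t)/3
d^2M/dt^2 = ₁F₁(4; 5; t)/2

E[X^2] = d^2M/dt^2 |_{t=0} = 1/2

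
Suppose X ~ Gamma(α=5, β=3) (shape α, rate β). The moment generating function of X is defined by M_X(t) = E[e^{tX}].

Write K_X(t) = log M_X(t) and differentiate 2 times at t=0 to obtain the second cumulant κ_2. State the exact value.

κ_2 = d^2K/dt^2 |_{t=0} = 5/9

M_X(t) = 243/(3 - t)^5
K_X(t) = log M_X(t) = -5*log(3 - t) + 5*log(3)
dK/dt = -5/(t - 3)
d^2K/dt^2 = 5/(t^2 - 6*t + 9)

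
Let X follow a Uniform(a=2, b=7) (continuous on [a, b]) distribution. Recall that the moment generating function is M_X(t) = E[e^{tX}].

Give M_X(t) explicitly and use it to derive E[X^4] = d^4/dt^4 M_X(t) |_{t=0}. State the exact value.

E[X^4] = M^(4)(0) = 671

M_X(t) = (e^(7*t) - e^(2*t))/(5*t)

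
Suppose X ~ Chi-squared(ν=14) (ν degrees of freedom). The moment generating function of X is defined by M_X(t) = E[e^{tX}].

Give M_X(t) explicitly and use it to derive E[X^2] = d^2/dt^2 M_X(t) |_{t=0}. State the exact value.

M_X(t) = (1 - 2*t)^(-7)
dM/dt = 14/(256*t^8 - 1024*t^7 + 1792*t^6 - 1792*t^5 + 1120*t^4 - 448*t^3 + 112*t^2 - 16*t + 1)
d^2M/dt^2 = -224/(512*t^9 - 2304*t^8 + 4608*t^7 - 5376*t^6 + 4032*t^5 - 2016*t^4 + 672*t^3 - 144*t^2 + 18*t - 1)

E[X^2] = d^2M/dt^2 |_{t=0} = 224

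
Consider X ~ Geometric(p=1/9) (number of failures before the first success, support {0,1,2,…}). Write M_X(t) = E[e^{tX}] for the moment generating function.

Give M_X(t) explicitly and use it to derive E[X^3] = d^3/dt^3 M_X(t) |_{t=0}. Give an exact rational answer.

E[X^3] = D^3[M](0) = 3464

M_X(t) = 1/(9*(1 - 8*e^(t)/9))
D^3[M](t) = (512*e^(3*t) + 2304*e^(2*t) + 648*e^(t))/(4096*e^(4*t) - 18432*e^(3*t) + 31104*e^(2*t) - 23328*e^(t) + 6561)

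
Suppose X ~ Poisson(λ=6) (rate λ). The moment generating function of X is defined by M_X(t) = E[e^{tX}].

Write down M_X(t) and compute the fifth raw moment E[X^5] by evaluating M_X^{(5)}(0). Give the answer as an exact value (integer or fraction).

M_X(t) = e^(6*e^(t) - 6)
dM/dt = 6*e^(-6)*e^(t)*e^(6*e^(t))
d^2M/dt^2 = (36*e^(2*t)*e^(6*e^(t)) + 6*e^(t)*e^(6*e^(t)))*e^(-6)
d^3M/dt^3 = (216*e^(3*t)*e^(6*e^(t)) + 108*e^(2*t)*e^(6*e^(t)) + 6*e^(t)*e^(6*e^(t)))*e^(-6)
d^4M/dt^4 = (1296*e^(4*t)*e^(6*e^(t)) + 1296*e^(3*t)*e^(6*e^(t)) + 252*e^(2*t)*e^(6*e^(t)) + 6*e^(t)*e^(6*e^(t)))*e^(-6)
d^5M/dt^5 = (7776*e^(5*t)*e^(6*e^(t)) + 12960*e^(4*t)*e^(6*e^(t)) + 5400*e^(3*t)*e^(6*e^(t)) + 540*e^(2*t)*e^(6*e^(t)) + 6*e^(t)*e^(6*e^(t)))*e^(-6)

E[X^5] = d^5M/dt^5 |_{t=0} = 26682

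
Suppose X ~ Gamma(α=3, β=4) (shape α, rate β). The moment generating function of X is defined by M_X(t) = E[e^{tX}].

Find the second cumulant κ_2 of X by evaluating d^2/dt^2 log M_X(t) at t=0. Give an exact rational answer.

M_X(t) = 64/(4 - t)^3
K_X(t) = log M_X(t) = -3*log(4 - t) + 6*log(2)
dK/dt = -3/(t - 4)
d^2K/dt^2 = 3/(t^2 - 8*t + 16)

κ_2 = d^2K/dt^2 |_{t=0} = 3/16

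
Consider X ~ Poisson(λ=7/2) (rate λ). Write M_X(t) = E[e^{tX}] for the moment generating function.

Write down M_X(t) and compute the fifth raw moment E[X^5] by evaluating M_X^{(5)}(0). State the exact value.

E[X^5] = M′′′′′(0) = 105119/32

M_X(t) = e^(7*e^(t)/2 - 7/2)
M′(t) = 7*e^(-7/2)*e^(t)*e^(7*e^(t)/2)/2
M′′(t) = (49*e^(2*t)*e^(7*e^(t)/2) + 14*e^(t)*e^(7*e^(t)/2))*e^(-7/2)/4
M′′′(t) = (343*e^(3*t)*e^(7*e^(t)/2) + 294*e^(2*t)*e^(7*e^(t)/2) + 28*e^(t)*e^(7*e^(t)/2))*e^(-7/2)/8
M′′′′(t) = (2401*e^(4*t)*e^(7*e^(t)/2) + 4116*e^(3*t)*e^(7*e^(t)/2) + 1372*e^(2*t)*e^(7*e^(t)/2) + 56*e^(t)*e^(7*e^(t)/2))*e^(-7/2)/16
M′′′′′(t) = (16807*e^(5*t)*e^(7*e^(t)/2) + 48020*e^(4*t)*e^(7*e^(t)/2) + 34300*e^(3*t)*e^(7*e^(t)/2) + 5880*e^(2*t)*e^(7*e^(t)/2) + 112*e^(t)*e^(7*e^(t)/2))*e^(-7/2)/32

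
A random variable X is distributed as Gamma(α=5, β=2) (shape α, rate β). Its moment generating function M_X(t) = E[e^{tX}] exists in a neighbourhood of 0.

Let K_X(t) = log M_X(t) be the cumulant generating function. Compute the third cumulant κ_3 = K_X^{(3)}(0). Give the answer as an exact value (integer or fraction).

M_X(t) = 32/(2 - t)^5
K_X(t) = log M_X(t) = -5*log(2 - t) + 5*log(2)
K′(t) = -5/(t - 2)
K′′(t) = 5/(t^2 - 4*t + 4)
K′′′(t) = -10/(t^3 - 6*t^2 + 12*t - 8)

κ_3 = K′′′(0) = 5/4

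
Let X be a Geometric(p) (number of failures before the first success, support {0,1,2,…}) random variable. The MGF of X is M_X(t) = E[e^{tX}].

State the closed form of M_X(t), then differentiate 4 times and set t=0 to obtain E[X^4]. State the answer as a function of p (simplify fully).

M_X(t) = p/(-(1 - p)*e^(t) + 1)
M′(t) = (-p^2*e^(t) + p*e^(t))/(p^2*e^(2*t) - 2*p*e^(2*t) + 2*p*e^(t) + e^(2*t) - 2*e^(t) + 1)

E[X^4] = M′′′′(0) = 1 - 15/p + 50/p^2 - 60/p^3 + 24/p^4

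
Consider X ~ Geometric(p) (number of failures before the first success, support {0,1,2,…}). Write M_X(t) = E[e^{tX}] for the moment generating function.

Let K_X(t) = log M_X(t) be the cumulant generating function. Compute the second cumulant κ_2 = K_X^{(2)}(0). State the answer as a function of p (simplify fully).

κ_2 = D^2[K](0) = (1 - p)/p^2

M_X(t) = p/(-(1 - p)*e^(t) + 1)
K_X(t) = log M_X(t) = log(p) - log(-(1 - p)*e^(t) + 1)
D^2[K](t) = (-p*e^(t) + e^(t))/(p^2*e^(2*t) - 2*p*e^(2*t) + 2*p*e^(t) + e^(2*t) - 2*e^(t) + 1)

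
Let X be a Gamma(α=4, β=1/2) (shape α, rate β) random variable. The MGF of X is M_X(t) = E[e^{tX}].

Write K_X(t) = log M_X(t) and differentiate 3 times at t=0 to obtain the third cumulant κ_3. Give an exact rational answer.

M_X(t) = 1/(16*(1/2 - t)^4)
K_X(t) = log M_X(t) = -4*log(1/2 - t) - 4*log(2)
D^3[K](t) = -64/(8*t^3 - 12*t^2 + 6*t - 1)

κ_3 = D^3[K](0) = 64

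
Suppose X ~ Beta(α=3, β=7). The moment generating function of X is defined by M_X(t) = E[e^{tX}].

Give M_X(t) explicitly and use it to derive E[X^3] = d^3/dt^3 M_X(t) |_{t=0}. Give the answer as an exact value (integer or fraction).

M_X(t) = ₁F₁(3; 10; t)
M′(t) = 3*₁F₁(4; 11; t)/10
M′′(t) = 6*₁F₁(5; 12; t)/55
M′′′(t) = ₁F₁(6; 13; t)/22

E[X^3] = M′′′(0) = 1/22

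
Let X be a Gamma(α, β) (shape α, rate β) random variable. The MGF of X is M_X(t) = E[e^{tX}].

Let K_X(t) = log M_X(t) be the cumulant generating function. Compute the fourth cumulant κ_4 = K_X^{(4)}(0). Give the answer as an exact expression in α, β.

M_X(t) = (β/(β - t))^α
K_X(t) = log M_X(t) = α*(log(β) - log(β - t))
K′(t) = -α/(-β + t)
K′′(t) = α/(β^2 - 2*β*t + t^2)
K′′′(t) = -2*α/(-β^3 + 3*β^2*t - 3*β*t^2 + t^3)
K′′′′(t) = 6*α/(β^4 - 4*β^3*t + 6*β^2*t^2 - 4*β*t^3 + t^4)

κ_4 = K′′′′(0) = 6*α/β^4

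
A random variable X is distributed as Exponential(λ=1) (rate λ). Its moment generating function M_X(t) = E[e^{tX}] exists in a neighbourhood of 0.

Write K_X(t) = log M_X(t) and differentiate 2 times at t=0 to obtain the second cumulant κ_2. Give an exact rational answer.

κ_2 = K′′(0) = 1

M_X(t) = 1/(1 - t)
K_X(t) = log M_X(t) = -log(1 - t)
K′(t) = -1/(t - 1)
K′′(t) = 1/(t^2 - 2*t + 1)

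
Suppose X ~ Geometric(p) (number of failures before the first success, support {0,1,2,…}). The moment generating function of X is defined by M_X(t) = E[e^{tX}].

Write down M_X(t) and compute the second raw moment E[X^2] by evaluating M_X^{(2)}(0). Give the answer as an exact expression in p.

E[X^2] = d^2M/dt^2 |_{t=0} = 1 - 3/p + 2/p^2

M_X(t) = p/(-(1 - p)*e^(t) + 1)
dM/dt = (-p^2*e^(t) + p*e^(t))/(p^2*e^(2*t) - 2*p*e^(2*t) + 2*p*e^(t) + e^(2*t) - 2*e^(t) + 1)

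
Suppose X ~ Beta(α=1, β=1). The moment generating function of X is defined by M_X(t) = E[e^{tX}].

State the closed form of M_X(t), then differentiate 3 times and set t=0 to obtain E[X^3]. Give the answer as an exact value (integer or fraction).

M_X(t) = ₁F₁(1; 2; t)
M^(3)(t) = ₁F₁(4; 5; t)/4

E[X^3] = M^(3)(0) = 1/4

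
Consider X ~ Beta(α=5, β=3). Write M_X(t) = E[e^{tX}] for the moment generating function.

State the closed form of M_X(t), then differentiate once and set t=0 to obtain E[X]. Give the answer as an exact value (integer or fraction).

M_X(t) = ₁F₁(5; 8; t)
dM/dt = 5*₁F₁(6; 9; t)/8

E[X] = dM/dt |_{t=0} = 5/8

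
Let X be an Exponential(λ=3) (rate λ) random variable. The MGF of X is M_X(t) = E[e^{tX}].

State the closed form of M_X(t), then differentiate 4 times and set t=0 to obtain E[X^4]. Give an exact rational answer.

E[X^4] = M^(4)(0) = 8/27

M_X(t) = 3/(3 - t)
M^(4)(t) = -72/(t^5 - 15*t^4 + 90*t^3 - 270*t^2 + 405*t - 243)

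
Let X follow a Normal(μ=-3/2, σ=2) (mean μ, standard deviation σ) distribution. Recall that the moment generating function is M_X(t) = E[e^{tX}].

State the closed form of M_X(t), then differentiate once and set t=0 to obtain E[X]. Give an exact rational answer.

E[X] = dM/dt |_{t=0} = -3/2

M_X(t) = e^(2*t^2 - 3*t/2)
dM/dt = 4*t*e^(-3*t/2)*e^(2*t^2) - 3*e^(-3*t/2)*e^(2*t^2)/2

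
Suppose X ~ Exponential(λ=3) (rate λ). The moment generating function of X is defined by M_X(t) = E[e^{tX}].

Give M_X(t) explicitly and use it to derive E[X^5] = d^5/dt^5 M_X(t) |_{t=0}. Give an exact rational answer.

E[X^5] = M^(5)(0) = 40/81

M_X(t) = 3/(3 - t)
M^(5)(t) = 360/(t^6 - 18*t^5 + 135*t^4 - 540*t^3 + 1215*t^2 - 1458*t + 729)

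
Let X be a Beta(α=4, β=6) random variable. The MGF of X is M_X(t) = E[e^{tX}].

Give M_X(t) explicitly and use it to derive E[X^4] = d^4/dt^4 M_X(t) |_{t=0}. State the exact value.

M_X(t) = ₁F₁(4; 10; t)
dM/dt = 2*₁F₁(5; 11; t)/5
d^2M/dt^2 = 2*₁F₁(6; 12; t)/11
d^3M/dt^3 = ₁F₁(7; 13; t)/11
d^4M/dt^4 = 7*₁F₁(8; 14; t)/143

E[X^4] = d^4M/dt^4 |_{t=0} = 7/143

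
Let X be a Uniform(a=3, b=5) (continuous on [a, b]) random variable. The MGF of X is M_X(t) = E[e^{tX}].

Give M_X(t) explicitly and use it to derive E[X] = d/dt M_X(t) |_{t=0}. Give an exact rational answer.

M_X(t) = (e^(5*t) - e^(3*t))/(2*t)
M′(t) = (5*t*e^(5*t) - 3*t*e^(3*t) - e^(5*t) + e^(3*t))/(2*t^2)

E[X] = M′(0) = 4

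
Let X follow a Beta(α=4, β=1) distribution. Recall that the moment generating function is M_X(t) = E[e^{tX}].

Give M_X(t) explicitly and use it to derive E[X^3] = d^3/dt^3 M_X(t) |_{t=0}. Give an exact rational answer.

M_X(t) = ₁F₁(4; 5; t)
M^(3)(t) = 4*₁F₁(7; 8; t)/7

E[X^3] = M^(3)(0) = 4/7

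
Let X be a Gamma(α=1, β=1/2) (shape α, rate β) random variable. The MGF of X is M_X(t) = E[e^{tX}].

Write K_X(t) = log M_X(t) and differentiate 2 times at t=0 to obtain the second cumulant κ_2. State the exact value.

M_X(t) = 1/(2*(1/2 - t))
K_X(t) = log M_X(t) = -log(1/2 - t) - log(2)
K′(t) = -2/(2*t - 1)
K′′(t) = 4/(4*t^2 - 4*t + 1)

κ_2 = K′′(0) = 4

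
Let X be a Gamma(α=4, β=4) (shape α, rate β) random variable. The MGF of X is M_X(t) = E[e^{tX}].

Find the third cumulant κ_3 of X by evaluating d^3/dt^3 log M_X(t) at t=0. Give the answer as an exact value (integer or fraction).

κ_3 = D^3[K](0) = 1/8

M_X(t) = 256/(4 - t)^4
K_X(t) = log M_X(t) = -4*log(4 - t) + 8*log(2)
D^3[K](t) = -8/(t^3 - 12*t^2 + 48*t - 64)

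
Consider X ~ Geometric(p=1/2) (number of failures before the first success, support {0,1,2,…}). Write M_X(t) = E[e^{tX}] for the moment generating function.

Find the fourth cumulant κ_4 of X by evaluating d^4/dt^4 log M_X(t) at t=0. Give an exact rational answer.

M_X(t) = 1/(2*(1 - e^(t)/2))
K_X(t) = log M_X(t) = -log(1 - e^(t)/2) - log(2)
D^4[K](t) = (2*e^(3*t) + 16*e^(2*t) + 8*e^(t))/(e^(4*t) - 8*e^(3*t) + 24*e^(2*t) - 32*e^(t) + 16)

κ_4 = D^4[K](0) = 26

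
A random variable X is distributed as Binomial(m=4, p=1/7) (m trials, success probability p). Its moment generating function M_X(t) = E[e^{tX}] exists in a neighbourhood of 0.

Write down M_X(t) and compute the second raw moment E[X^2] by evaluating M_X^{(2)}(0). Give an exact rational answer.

E[X^2] = M′′(0) = 40/49

M_X(t) = (e^(t)/7 + 6/7)^4
M′(t) = 4*e^(4*t)/2401 + 72*e^(3*t)/2401 + 432*e^(2*t)/2401 + 864*e^(t)/2401
M′′(t) = 16*e^(4*t)/2401 + 216*e^(3*t)/2401 + 864*e^(2*t)/2401 + 864*e^(t)/2401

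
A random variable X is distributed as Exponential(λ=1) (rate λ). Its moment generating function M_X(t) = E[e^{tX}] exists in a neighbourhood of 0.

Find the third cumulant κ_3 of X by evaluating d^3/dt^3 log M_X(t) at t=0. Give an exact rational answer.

κ_3 = K^(3)(0) = 2

M_X(t) = 1/(1 - t)
K_X(t) = log M_X(t) = -log(1 - t)
K^(3)(t) = -2/(t^3 - 3*t^2 + 3*t - 1)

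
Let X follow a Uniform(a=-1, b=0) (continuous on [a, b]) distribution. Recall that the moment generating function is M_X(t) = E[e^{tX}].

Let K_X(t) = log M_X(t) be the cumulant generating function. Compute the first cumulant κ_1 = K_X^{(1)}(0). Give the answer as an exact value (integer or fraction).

M_X(t) = (1 - e^(-t))/t
K_X(t) = log M_X(t) = -log(t) + log(1 - e^(-t))
K′(t) = (t - e^(t) + 1)/(t*e^(t) - t)

κ_1 = K′(0) = -1/2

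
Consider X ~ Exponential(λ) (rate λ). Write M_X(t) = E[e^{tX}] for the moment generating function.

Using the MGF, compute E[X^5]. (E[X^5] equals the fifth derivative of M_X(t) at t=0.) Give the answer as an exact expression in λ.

M_X(t) = λ/(λ - t)
D^5[M](t) = 120*λ/(λ^6 - 6*λ^5*t + 15*λ^4*t^2 - 20*λ^3*t^3 + 15*λ^2*t^4 - 6*λ*t^5 + t^6)

E[X^5] = D^5[M](0) = 120/λ^5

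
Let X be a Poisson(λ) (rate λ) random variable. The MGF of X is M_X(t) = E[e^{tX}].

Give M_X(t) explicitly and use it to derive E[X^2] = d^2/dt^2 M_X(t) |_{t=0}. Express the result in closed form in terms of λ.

E[X^2] = M^(2)(0) = λ*(λ + 1)

M_X(t) = e^(λ*(e^(t) - 1))
M^(2)(t) = (λ^2*e^(2*t)*e^(λ*e^(t)) + λ*e^(t)*e^(λ*e^(t)))*e^(-λ)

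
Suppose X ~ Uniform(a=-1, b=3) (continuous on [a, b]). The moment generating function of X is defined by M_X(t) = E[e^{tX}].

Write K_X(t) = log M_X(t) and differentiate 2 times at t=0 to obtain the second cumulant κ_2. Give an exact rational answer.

κ_2 = K′′(0) = 4/3

M_X(t) = (e^(3*t) - e^(-t))/(4*t)
K_X(t) = log M_X(t) = -log(t) + log(e^(3*t) - e^(-t)) - 2*log(2)
K′(t) = (3*t*e^(4*t) + t - e^(4*t) + 1)/(t*e^(4*t) - t)
K′′(t) = (-16*t^2*e^(4*t) + e^(8*t) - 2*e^(4*t) + 1)/(t^2*e^(8*t) - 2*t^2*e^(4*t) + t^2)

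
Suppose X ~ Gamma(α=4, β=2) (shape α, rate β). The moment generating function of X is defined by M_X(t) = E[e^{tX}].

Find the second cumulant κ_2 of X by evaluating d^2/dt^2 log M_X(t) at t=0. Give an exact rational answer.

M_X(t) = 16/(2 - t)^4
K_X(t) = log M_X(t) = -4*log(2 - t) + 4*log(2)
D^2[K](t) = 4/(t^2 - 4*t + 4)

κ_2 = D^2[K](0) = 1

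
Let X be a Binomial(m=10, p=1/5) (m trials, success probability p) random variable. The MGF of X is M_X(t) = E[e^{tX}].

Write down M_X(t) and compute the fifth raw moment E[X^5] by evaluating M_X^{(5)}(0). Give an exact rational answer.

M_X(t) = (e^(t)/5 + 4/5)^10

E[X^5] = d^5M/dt^5 |_{t=0} = 181448/625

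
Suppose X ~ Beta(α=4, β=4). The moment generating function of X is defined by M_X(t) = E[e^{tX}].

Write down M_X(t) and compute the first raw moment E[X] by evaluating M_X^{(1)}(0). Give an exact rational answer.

E[X] = M^(1)(0) = 1/2

M_X(t) = ₁F₁(4; 8; t)
M^(1)(t) = ₁F₁(5; 9; t)/2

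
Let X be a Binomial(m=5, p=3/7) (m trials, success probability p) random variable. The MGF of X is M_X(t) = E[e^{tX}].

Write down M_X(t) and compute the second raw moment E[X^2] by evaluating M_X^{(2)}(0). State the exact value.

E[X^2] = M′′(0) = 285/49

M_X(t) = (3*e^(t)/7 + 4/7)^5
M′(t) = 1215*e^(5*t)/16807 + 6480*e^(4*t)/16807 + 12960*e^(3*t)/16807 + 11520*e^(2*t)/16807 + 3840*e^(t)/16807
M′′(t) = 6075*e^(5*t)/16807 + 25920*e^(4*t)/16807 + 38880*e^(3*t)/16807 + 23040*e^(2*t)/16807 + 3840*e^(t)/16807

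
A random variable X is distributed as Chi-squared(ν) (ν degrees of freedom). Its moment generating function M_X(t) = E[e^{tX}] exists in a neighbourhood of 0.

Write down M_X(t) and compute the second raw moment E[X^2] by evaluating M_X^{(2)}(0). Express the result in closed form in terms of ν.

E[X^2] = M′′(0) = ν*(ν + 2)

M_X(t) = (1 - 2*t)^(-ν/2)
M′(t) = -ν/(2*t*(1 - 2*t)^(ν/2) - (1 - 2*t)^(ν/2))
M′′(t) = (ν^2 + 2*ν)/(4*t^2*(1 - 2*t)^(ν/2) - 4*t*(1 - 2*t)^(ν/2) + (1 - 2*t)^(ν/2))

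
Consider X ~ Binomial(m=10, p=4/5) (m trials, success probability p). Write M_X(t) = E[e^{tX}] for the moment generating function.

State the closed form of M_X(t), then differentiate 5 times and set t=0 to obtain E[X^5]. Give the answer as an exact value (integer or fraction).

M_X(t) = (4*e^(t)/5 + 1/5)^10

E[X^5] = D^5[M](0) = 25400552/625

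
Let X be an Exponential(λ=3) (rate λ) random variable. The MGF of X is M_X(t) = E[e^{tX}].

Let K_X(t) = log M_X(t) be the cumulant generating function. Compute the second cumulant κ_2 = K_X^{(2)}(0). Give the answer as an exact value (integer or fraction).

M_X(t) = 3/(3 - t)
K_X(t) = log M_X(t) = -log(3 - t) + log(3)
K^(2)(t) = 1/(t^2 - 6*t + 9)

κ_2 = K^(2)(0) = 1/9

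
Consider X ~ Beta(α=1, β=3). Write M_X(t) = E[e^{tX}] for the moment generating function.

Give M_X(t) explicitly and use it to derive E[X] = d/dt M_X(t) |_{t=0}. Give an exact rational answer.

M_X(t) = ₁F₁(1; 4; t)
dM/dt = ₁F₁(2; 5; t)/4

E[X] = dM/dt |_{t=0} = 1/4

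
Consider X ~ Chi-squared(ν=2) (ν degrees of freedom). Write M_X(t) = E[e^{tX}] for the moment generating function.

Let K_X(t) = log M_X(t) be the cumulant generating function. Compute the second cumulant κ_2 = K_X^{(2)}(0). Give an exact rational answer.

M_X(t) = 1/(1 - 2*t)
K_X(t) = log M_X(t) = -log(1 - 2*t)
K^(2)(t) = 4/(4*t^2 - 4*t + 1)

κ_2 = K^(2)(0) = 4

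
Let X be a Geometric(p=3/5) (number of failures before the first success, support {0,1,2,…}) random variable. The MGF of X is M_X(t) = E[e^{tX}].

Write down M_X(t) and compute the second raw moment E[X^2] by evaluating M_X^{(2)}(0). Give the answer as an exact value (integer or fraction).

E[X^2] = M^(2)(0) = 14/9

M_X(t) = 3/(5*(1 - 2*e^(t)/5))
M^(2)(t) = (-12*e^(2*t) - 30*e^(t))/(8*e^(3*t) - 60*e^(2*t) + 150*e^(t) - 125)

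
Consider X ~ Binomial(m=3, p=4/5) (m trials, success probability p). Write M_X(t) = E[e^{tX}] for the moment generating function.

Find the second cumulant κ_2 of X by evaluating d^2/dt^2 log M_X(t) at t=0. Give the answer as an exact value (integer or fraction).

κ_2 = K′′(0) = 12/25

M_X(t) = (4*e^(t)/5 + 1/5)^3
K_X(t) = log M_X(t) = 3*log(4*e^(t)/5 + 1/5)
K′(t) = 12*e^(t)/(4*e^(t) + 1)
K′′(t) = 12*e^(t)/(16*e^(2*t) + 8*e^(t) + 1)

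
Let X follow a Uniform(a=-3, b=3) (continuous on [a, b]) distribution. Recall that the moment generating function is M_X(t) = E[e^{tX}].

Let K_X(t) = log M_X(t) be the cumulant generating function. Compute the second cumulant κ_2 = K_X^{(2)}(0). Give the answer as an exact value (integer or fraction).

κ_2 = D^2[K](0) = 3

M_X(t) = (e^(3*t) - e^(-3*t))/(6*t)
K_X(t) = log M_X(t) = -log(t) + log(e^(3*t) - e^(-3*t)) - log(6)
D^2[K](t) = (-36*t^2*e^(6*t) + e^(12*t) - 2*e^(6*t) + 1)/(t^2*e^(12*t) - 2*t^2*e^(6*t) + t^2)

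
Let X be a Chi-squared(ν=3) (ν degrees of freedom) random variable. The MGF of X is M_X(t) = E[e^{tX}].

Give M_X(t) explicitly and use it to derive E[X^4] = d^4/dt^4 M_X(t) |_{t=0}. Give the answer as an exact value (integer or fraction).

E[X^4] = d^4M/dt^4 |_{t=0} = 945

M_X(t) = (1 - 2*t)^(-3/2)
dM/dt = 3/(4*t^2*√(1 - 2*t) - 4*t*√(1 - 2*t) + √(1 - 2*t))
d^2M/dt^2 = -15/(8*t^3*√(1 - 2*t) - 12*t^2*√(1 - 2*t) + 6*t*√(1 - 2*t) - √(1 - 2*t))
d^3M/dt^3 = 105/(16*t^4*√(1 - 2*t) - 32*t^3*√(1 - 2*t) + 24*t^2*√(1 - 2*t) - 8*t*√(1 - 2*t) + √(1 - 2*t))
d^4M/dt^4 = -945/(32*t^5*√(1 - 2*t) - 80*t^4*√(1 - 2*t) + 80*t^3*√(1 - 2*t) - 40*t^2*√(1 - 2*t) + 10*t*√(1 - 2*t) - √(1 - 2*t))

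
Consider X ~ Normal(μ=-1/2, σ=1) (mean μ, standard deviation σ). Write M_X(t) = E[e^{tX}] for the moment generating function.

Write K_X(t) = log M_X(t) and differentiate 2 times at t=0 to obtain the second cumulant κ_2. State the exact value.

κ_2 = d^2K/dt^2 |_{t=0} = 1

M_X(t) = e^(t^2/2 - t/2)
K_X(t) = log M_X(t) = t^2/2 - t/2
dK/dt = t - 1/2
d^2K/dt^2 = 1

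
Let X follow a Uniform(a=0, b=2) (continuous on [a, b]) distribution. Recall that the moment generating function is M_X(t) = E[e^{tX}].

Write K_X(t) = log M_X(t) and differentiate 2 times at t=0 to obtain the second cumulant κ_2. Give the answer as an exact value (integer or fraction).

M_X(t) = (e^(2*t) - 1)/(2*t)
K_X(t) = log M_X(t) = -log(t) + log(e^(2*t) - 1) - log(2)
K′(t) = (2*t*e^(2*t) - e^(2*t) + 1)/(t*e^(2*t) - t)
K′′(t) = (-4*t^2*e^(2*t) + e^(4*t) - 2*e^(2*t) + 1)/(t^2*e^(4*t) - 2*t^2*e^(2*t) + t^2)

κ_2 = K′′(0) = 1/3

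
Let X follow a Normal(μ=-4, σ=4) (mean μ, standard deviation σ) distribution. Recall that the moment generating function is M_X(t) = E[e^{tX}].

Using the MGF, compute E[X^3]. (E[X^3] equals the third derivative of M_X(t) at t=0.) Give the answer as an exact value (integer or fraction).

M_X(t) = e^(8*t^2 - 4*t)
M′(t) = 16*t*e^(-4*t)*e^(8*t^2) - 4*e^(-4*t)*e^(8*t^2)
M′′(t) = (256*t^2*e^(8*t^2) - 128*t*e^(8*t^2) + 32*e^(8*t^2))*e^(-4*t)
M′′′(t) = (4096*t^3*e^(8*t^2) - 3072*t^2*e^(8*t^2) + 1536*t*e^(8*t^2) - 256*e^(8*t^2))*e^(-4*t)

E[X^3] = M′′′(0) = -256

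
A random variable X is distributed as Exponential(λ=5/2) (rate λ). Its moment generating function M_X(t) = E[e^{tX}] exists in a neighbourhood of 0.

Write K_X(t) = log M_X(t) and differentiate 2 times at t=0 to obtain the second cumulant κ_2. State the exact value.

M_X(t) = 5/(2*(5/2 - t))
K_X(t) = log M_X(t) = -log(5/2 - t) - log(2) + log(5)
dK/dt = -2/(2*t - 5)
d^2K/dt^2 = 4/(4*t^2 - 20*t + 25)

κ_2 = d^2K/dt^2 |_{t=0} = 4/25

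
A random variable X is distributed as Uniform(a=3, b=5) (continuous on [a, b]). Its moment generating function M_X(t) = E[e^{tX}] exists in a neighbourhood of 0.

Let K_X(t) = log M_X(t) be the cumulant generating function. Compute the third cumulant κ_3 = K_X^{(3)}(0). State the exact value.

κ_3 = K′′′(0) = 0

M_X(t) = (e^(5*t) - e^(3*t))/(2*t)
K_X(t) = log M_X(t) = -log(t) + log(e^(5*t) - e^(3*t)) - log(2)
K′(t) = (5*t*e^(2*t) - 3*t - e^(2*t) + 1)/(t*e^(2*t) - t)
K′′(t) = (-4*t^2*e^(2*t) + e^(4*t) - 2*e^(2*t) + 1)/(t^2*e^(4*t) - 2*t^2*e^(2*t) + t^2)
K′′′(t) = (8*t^3*e^(4*t) + 8*t^3*e^(2*t) - 2*e^(6*t) + 6*e^(4*t) - 6*e^(2*t) + 2)/(t^3*e^(6*t) - 3*t^3*e^(4*t) + 3*t^3*e^(2*t) - t^3)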